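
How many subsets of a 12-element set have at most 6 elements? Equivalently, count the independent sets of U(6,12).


Independent sets of U(6,12) are all subsets of size <= 6.
Count = (12 choose 0) + (12 choose 1) + (12 choose 2) + (12 choose 3) + (12 choose 4) + (12 choose 5) + (12 choose 6)
     = 1 + 12 + 66 + 220 + 495 + 792 + 924
     = 2510.

2510


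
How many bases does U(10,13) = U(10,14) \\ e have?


Deleting e from U(10,14) gives U(10,13) since n > r.
Bases of U(10,13) = C(13,10) = 286.

286


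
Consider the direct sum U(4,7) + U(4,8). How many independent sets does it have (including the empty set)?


For a direct sum, |I(M1+M2)| = |I(M1)| * |I(M2)|.
|I(U(4,7))| = sum C(7,k) for k=0..4 = 99.
|I(U(4,8))| = sum C(8,k) for k=0..4 = 163.
Total = 99 * 163 = 16137.

16137


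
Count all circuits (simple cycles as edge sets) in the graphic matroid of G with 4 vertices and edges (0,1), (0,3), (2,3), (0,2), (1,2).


A circuit in a graphic matroid = edge set of a simple cycle.
G has 4 vertices and 5 edges.
Enumerating all minimal edge subsets forming cycles...
Total circuits found: 3.

3


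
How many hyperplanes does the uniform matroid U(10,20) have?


Hyperplanes of U(10,20) are flats of rank 9.
In a uniform matroid, these are exactly the (9)-element subsets.
Count = C(20,9) = 20! / (9! * 11!) = 167960.

167960


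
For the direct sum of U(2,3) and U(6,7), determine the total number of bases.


Bases of a direct sum M1 + M2: |B| = |B(M1)| * |B(M2)|.
|B(U(2,3))| = C(3,2) = 3.
|B(U(6,7))| = C(7,6) = 7.
Total bases = 3 * 7 = 21.

21


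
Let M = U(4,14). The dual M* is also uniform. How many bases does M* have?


The dual of U(r,n) is U(n-r, n) = U(10,14).
Bases of U(10,14) are all (10)-element subsets.
|B(M*)| = C(14,10) = 14! / (10! * 4!) = 1001.

1001


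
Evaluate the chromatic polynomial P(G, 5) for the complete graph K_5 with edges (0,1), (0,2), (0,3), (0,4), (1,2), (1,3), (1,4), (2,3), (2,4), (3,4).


P(K_5, k) = k(k-1)(k-2)...(k-4).
P(5) = (5) * (4) * (3) * (2) * (1) = 120.

120


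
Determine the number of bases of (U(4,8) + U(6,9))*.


(M1+M2)* = M1* + M2*.
M1* = U(4,8), bases: C(8,4) = 70.
M2* = U(3,9), bases: C(9,3) = 84.
|B(M*)| = 70 * 84 = 5880.

5880


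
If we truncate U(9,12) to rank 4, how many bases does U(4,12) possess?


Truncating U(9,12) to rank 4 gives U(4,12).
Bases of U(4,12) are all 4-element subsets of 12 elements.
Number of bases = C(12,4) = (12 * 11 * 10 * 9) / (1 * 2 * 3 * 4) = 495.

495


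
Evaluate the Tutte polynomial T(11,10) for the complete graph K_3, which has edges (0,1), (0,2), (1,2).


T(K_3; x,y) = x^2 + x + y.
T(11,10) = 121 + 11 + 10 = 142.

142


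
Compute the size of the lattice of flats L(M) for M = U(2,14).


Flats of U(2,14): every subset of size < 2 is a flat, plus E itself.
Count = C(14,0) + C(14,1) + 1
     = 1 + 14 + 1
     = 16.

16


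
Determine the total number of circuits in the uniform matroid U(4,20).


In U(4,20), circuits are the (5)-element subsets.
Any set of 5 elements is dependent, and removing any one element gives
an independent set of size 4, so it is a minimal dependent set.
Number of circuits = (20 choose 5) = 15504.

15504


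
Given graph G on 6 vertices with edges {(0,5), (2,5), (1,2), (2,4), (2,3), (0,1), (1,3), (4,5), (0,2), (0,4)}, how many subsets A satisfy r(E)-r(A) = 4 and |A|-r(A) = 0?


R(x,y) = sum over A in 2^E of x^(r(E)-r(A)) * y^(|A|-r(A)).
G has 6 vertices, 10 edges. r(E) = 5.
Enumerate all 2^10 = 1024 subsets.
Count subsets with r(E)-r(A)=4 and |A|-r(A)=0: 10.

10


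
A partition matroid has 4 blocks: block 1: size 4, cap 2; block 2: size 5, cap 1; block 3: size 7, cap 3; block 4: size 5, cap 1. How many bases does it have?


A basis picks exactly ci elements from block i.
Number of bases = product of C(|Si|, ci).
= C(4,2) * C(5,1) * C(7,3) * C(5,1)
= 6 * 5 * 35 * 5
= 5250.

5250


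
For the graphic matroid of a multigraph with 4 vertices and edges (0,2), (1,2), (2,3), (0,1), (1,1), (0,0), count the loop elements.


In a graphic matroid, a loop is a self-loop edge (u,u) with rank 0.
Examining all 6 edges for self-loops...
Self-loops found: (1,1), (0,0)
Number of loops = 2.

2


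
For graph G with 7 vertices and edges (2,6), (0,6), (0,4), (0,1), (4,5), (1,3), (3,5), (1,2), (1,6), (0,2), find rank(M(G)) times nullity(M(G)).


r(M) = |V| - c = 7 - 1 = 6.
nullity = |E| - r(M) = 10 - 6 = 4.
Product = 6 * 4 = 24.

24


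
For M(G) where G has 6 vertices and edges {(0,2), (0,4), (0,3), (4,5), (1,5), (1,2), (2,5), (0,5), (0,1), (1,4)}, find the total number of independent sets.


An independent set in a graphic matroid is an acyclic edge subset.
G has 6 vertices and 10 edges.
Enumerate all 2^10 = 1024 subsets, checking for acyclicity.
Total independent sets = 396.

396


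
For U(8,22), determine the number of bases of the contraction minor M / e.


Contracting e from U(8,22) gives U(7,21).
Bases of U(7,21) = (21 choose 7) = 116280.

116280


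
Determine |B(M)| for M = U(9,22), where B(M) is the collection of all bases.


Bases of U(9,22) are all 9-element subsets of the 22-element ground set.
Number of bases = C(22,9).
C(22,9) = 22! / (9! * 13!) = 497420.

497420


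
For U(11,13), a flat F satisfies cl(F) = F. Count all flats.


Flats of U(11,13): every subset of size < 11 is a flat, plus E itself.
Count = C(13,0) + C(13,1) + C(13,2) + C(13,3) + C(13,4) + C(13,5) + C(13,6) + C(13,7) + C(13,8) + C(13,9) + C(13,10) + 1
     = 1 + 13 + 78 + 286 + 715 + 1287 + 1716 + 1716 + 1287 + 715 + 286 + 1
     = 8101.

8101


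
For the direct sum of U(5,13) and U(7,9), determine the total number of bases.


Bases of a direct sum M1 + M2: |B| = |B(M1)| * |B(M2)|.
|B(U(5,13))| = C(13,5) = 1287.
|B(U(7,9))| = C(9,7) = 36.
Total bases = 1287 * 36 = 46332.

46332


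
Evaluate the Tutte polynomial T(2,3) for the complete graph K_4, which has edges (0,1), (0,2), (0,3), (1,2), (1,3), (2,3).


T(K_4; x,y) = x^3 + 3x^2 + 4xy + 2x + y^3 + 3y^2 + 2y.
Substituting x=2, y=3:
= 8 + 12 + 24 + 4 + 27 + 27 + 6
= 108.

108


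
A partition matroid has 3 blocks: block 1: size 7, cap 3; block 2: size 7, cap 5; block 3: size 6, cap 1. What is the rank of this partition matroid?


Rank of a partition matroid = sum of min(|Si|, ci) for each block.
= min(7,3) + min(7,5) + min(6,1)
= 3 + 5 + 1
= 9.

9


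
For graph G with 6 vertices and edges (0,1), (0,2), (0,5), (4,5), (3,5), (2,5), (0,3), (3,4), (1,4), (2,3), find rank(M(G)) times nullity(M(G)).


r(M) = |V| - c = 6 - 1 = 5.
nullity = |E| - r(M) = 10 - 5 = 5.
Product = 5 * 5 = 25.

25


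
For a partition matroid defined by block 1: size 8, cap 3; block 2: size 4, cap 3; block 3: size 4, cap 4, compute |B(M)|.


A basis picks exactly ci elements from block i.
Number of bases = product of C(|Si|, ci).
= C(8,3) * C(4,3) * C(4,4)
= 56 * 4 * 1
= 224.

224


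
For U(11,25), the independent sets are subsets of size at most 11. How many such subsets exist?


Independent sets of U(11,25) are all subsets of size <= 11.
Count = (25 choose 0) + (25 choose 1) + (25 choose 2) + (25 choose 3) + (25 choose 4) + (25 choose 5) + (25 choose 6) + (25 choose 7) + (25 choose 8) + (25 choose 9) + (25 choose 10) + (25 choose 11)
     = 1 + 25 + 300 + 2300 + 12650 + 53130 + 177100 + 480700 + 1081575 + 2042975 + 3268760 + 4457400
     = 11576916.

11576916


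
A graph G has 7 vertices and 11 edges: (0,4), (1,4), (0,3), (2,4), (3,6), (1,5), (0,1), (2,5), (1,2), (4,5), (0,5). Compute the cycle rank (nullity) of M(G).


Cycle rank (nullity) = |E| - r(M) = |E| - (|V| - c).
|E| = 11, |V| = 7, c = 1.
Nullity = 11 - (7 - 1) = 11 - 6 = 5.

5


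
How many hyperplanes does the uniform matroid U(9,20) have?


Hyperplanes of U(9,20) are flats of rank 8.
In a uniform matroid, these are exactly the (8)-element subsets.
Count = C(20,8) = 20! / (8! * 12!) = 125970.

125970


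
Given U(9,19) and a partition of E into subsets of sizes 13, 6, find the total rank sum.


r(Ai) = min(|Ai|, 9) for each part.
Sum = min(13,9) + min(6,9)
    = 9 + 6
    = 15.

15


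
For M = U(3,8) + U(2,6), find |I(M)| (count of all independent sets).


For a direct sum, |I(M1+M2)| = |I(M1)| * |I(M2)|.
|I(U(3,8))| = sum C(8,k) for k=0..3 = 93.
|I(U(2,6))| = sum C(6,k) for k=0..2 = 22.
Total = 93 * 22 = 2046.

2046


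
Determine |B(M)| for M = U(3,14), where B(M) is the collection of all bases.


Bases of U(3,14) are all 3-element subsets of the 14-element ground set.
Number of bases = C(14,3).
C(14,3) = 14! / (3! * 11!) = 364.

364


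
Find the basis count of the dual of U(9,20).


The dual of U(r,n) is U(n-r, n) = U(11,20).
Bases of U(11,20) are all (11)-element subsets.
|B(M*)| = (20 choose 11) = 167960.

167960


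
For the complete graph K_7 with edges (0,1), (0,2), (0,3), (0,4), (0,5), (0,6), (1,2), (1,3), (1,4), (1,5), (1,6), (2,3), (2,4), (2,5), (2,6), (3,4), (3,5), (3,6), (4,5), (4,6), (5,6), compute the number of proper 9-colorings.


P(K_7, k) = k(k-1)(k-2)...(k-6).
P(9) = (9) * (8) * (7) * (6) * (5) * (4) * (3) = 181440.

181440


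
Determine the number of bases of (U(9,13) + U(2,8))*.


(M1+M2)* = M1* + M2*.
M1* = U(4,13), bases: C(13,4) = 715.
M2* = U(6,8), bases: C(8,6) = 28.
|B(M*)| = 715 * 28 = 20020.

20020


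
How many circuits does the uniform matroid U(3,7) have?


In U(3,7), circuits are the (4)-element subsets.
Any set of 4 elements is dependent, and removing any one element gives
an independent set of size 3, so it is a minimal dependent set.
Number of circuits = C(7,4) = 7! / (4! * 3!) = 35.

35


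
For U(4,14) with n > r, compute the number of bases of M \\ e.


Deleting e from U(4,14) gives U(4,13) since n > r.
Bases of U(4,13) = C(13,4) = (13 * 12 * 11 * 10) / (1 * 2 * 3 * 4) = 715.

715


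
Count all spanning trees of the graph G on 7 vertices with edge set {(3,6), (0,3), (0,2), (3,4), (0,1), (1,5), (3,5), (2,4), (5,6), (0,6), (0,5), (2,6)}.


By Kirchhoff's matrix tree theorem, the number of spanning trees equals
the determinant of any cofactor of the Laplacian matrix L.
G has 7 vertices and 12 edges.
Computing the (6 x 6) cofactor determinant gives 284.

284


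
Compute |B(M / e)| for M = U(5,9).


Contracting e from U(5,9) gives U(4,8).
Bases of U(4,8) = (8 choose 4) = 70.

70


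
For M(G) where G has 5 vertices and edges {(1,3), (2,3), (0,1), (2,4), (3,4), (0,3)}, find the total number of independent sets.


An independent set in a graphic matroid is an acyclic edge subset.
G has 5 vertices and 6 edges.
Enumerate all 2^6 = 64 subsets, checking for acyclicity.
Total independent sets = 49.

49


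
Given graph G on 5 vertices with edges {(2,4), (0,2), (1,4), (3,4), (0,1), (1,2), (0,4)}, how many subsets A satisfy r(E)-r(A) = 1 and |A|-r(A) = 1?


R(x,y) = sum over A in 2^E of x^(r(E)-r(A)) * y^(|A|-r(A)).
G has 5 vertices, 7 edges. r(E) = 4.
Enumerate all 2^7 = 128 subsets.
Count subsets with r(E)-r(A)=1 and |A|-r(A)=1: 19.

19


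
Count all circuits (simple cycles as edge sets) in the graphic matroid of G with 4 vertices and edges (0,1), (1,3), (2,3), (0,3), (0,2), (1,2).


A circuit in a graphic matroid = edge set of a simple cycle.
G has 4 vertices and 6 edges.
Enumerating all minimal edge subsets forming cycles...
Total circuits found: 7.

7


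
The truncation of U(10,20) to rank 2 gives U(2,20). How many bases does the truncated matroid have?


Truncating U(10,20) to rank 2 gives U(2,20).
Bases of U(2,20) are all 2-element subsets of 20 elements.
Number of bases = (20 choose 2) = 190.

190


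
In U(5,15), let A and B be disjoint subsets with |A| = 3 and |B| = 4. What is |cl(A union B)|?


|A union B| = 3 + 4 = 7 (disjoint).
In U(5,15), cl(S) = S if |S| < 5, else cl(S) = E.
Since 7 >= 5, cl(A union B) = E.
|cl(A union B)| = 15.

15


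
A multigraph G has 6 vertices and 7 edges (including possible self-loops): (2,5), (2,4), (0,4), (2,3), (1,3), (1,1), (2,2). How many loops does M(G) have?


In a graphic matroid, a loop is a self-loop edge (u,u) with rank 0.
Examining all 7 edges for self-loops...
Self-loops found: (1,1), (2,2)
Number of loops = 2.

2


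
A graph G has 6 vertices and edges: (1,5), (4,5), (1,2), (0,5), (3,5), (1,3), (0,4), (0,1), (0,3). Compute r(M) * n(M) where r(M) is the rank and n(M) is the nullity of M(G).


r(M) = |V| - c = 6 - 1 = 5.
nullity = |E| - r(M) = 9 - 5 = 4.
Product = 5 * 4 = 20.

20


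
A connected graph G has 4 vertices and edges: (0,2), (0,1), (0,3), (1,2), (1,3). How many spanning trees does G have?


By Kirchhoff's matrix tree theorem, the number of spanning trees equals
the determinant of any cofactor of the Laplacian matrix L.
G has 4 vertices and 5 edges.
Computing the (3 x 3) cofactor determinant gives 8.

8


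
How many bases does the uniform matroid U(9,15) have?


Bases of U(9,15) are all 9-element subsets of the 15-element ground set.
Number of bases = C(15,9).
(15 choose 9) = 5005.

5005


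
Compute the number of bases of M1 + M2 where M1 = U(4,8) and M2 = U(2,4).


Bases of a direct sum M1 + M2: |B| = |B(M1)| * |B(M2)|.
|B(U(4,8))| = C(8,4) = 70.
|B(U(2,4))| = C(4,2) = 6.
Total bases = 70 * 6 = 420.

420


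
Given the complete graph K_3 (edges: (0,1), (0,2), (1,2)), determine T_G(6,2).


T(K_3; x,y) = x^2 + x + y.
T(6,2) = 36 + 6 + 2 = 44.

44


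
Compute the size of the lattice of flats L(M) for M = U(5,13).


Flats of U(5,13): every subset of size < 5 is a flat, plus E itself.
Count = (13 choose 0) + (13 choose 1) + (13 choose 2) + (13 choose 3) + (13 choose 4) + 1
     = 1 + 13 + 78 + 286 + 715 + 1
     = 1094.

1094


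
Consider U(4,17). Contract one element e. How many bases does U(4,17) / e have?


Contracting e from U(4,17) gives U(3,16).
Bases of U(3,16) = C(16,3) = (16 * 15 * 14) / (1 * 2 * 3) = 560.

560


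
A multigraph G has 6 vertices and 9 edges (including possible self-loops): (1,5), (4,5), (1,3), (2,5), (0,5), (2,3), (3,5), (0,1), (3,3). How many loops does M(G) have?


In a graphic matroid, a loop is a self-loop edge (u,u) with rank 0.
Examining all 9 edges for self-loops...
Self-loops found: (3,3)
Number of loops = 1.

1


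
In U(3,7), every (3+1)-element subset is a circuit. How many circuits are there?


In U(3,7), circuits are the (4)-element subsets.
Any set of 4 elements is dependent, and removing any one element gives
an independent set of size 3, so it is a minimal dependent set.
Number of circuits = C(7,4) = (7 * 6 * 5 * 4) / (1 * 2 * 3 * 4) = 35.

35


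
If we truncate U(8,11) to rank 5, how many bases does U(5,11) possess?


Truncating U(8,11) to rank 5 gives U(5,11).
Bases of U(5,11) are all 5-element subsets of 11 elements.
Number of bases = (11 choose 5) = 462.

462


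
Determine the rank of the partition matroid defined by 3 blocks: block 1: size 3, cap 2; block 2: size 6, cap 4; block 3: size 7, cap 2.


Rank of a partition matroid = sum of min(|Si|, ci) for each block.
= min(3,2) + min(6,4) + min(7,2)
= 2 + 4 + 2
= 8.

8


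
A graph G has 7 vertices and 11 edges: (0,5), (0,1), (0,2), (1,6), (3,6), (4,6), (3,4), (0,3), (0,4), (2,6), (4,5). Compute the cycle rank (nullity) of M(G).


Cycle rank (nullity) = |E| - r(M) = |E| - (|V| - c).
|E| = 11, |V| = 7, c = 1.
Nullity = 11 - (7 - 1) = 11 - 6 = 5.

5


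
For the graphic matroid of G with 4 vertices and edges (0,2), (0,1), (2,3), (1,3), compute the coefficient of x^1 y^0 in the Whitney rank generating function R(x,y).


R(x,y) = sum over A in 2^E of x^(r(E)-r(A)) * y^(|A|-r(A)).
G has 4 vertices, 4 edges. r(E) = 3.
Enumerate all 2^4 = 16 subsets.
Count subsets with r(E)-r(A)=1 and |A|-r(A)=0: 6.

6


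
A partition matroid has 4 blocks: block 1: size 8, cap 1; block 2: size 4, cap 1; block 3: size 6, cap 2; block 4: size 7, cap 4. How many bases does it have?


A basis picks exactly ci elements from block i.
Number of bases = product of C(|Si|, ci).
= C(8,1) * C(4,1) * C(6,2) * C(7,4)
= 8 * 4 * 15 * 35
= 16800.

16800


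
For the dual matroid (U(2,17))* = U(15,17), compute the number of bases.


The dual of U(r,n) is U(n-r, n) = U(15,17).
Bases of U(15,17) are all (15)-element subsets.
|B(M*)| = C(17,15) = 136.

136


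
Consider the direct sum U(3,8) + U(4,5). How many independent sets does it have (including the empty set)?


For a direct sum, |I(M1+M2)| = |I(M1)| * |I(M2)|.
|I(U(3,8))| = sum C(8,k) for k=0..3 = 93.
|I(U(4,5))| = sum C(5,k) for k=0..4 = 31.
Total = 93 * 31 = 2883.

2883


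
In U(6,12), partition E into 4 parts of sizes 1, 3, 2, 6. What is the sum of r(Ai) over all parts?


r(Ai) = min(|Ai|, 6) for each part.
Sum = min(1,6) + min(3,6) + min(2,6) + min(6,6)
    = 1 + 3 + 2 + 6
    = 12.

12


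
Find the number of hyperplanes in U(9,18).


Hyperplanes of U(9,18) are flats of rank 8.
In a uniform matroid, these are exactly the (8)-element subsets.
Count = C(18,8) = 18! / (8! * 10!) = 43758.

43758


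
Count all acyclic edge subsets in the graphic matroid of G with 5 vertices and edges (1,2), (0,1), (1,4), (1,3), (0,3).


An independent set in a graphic matroid is an acyclic edge subset.
G has 5 vertices and 5 edges.
Enumerate all 2^5 = 32 subsets, checking for acyclicity.
Total independent sets = 28.

28


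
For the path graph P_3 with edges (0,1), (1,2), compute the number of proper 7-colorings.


P(P_3, k) = k * (k-1)^(2).
P(7) = 7 * 6^2 = 7 * 36 = 252.

252


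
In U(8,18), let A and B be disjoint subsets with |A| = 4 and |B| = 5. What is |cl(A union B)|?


|A union B| = 4 + 5 = 9 (disjoint).
In U(8,18), cl(S) = S if |S| < 8, else cl(S) = E.
Since 9 >= 8, cl(A union B) = E.
|cl(A union B)| = 18.

18


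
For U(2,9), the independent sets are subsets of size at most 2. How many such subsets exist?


Independent sets of U(2,9) are all subsets of size <= 2.
Count = (9 choose 0) + (9 choose 1) + (9 choose 2)
     = 1 + 9 + 36
     = 46.

46


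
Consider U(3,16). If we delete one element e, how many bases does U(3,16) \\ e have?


Deleting e from U(3,16) gives U(3,15) since n > r.
Bases of U(3,15) = C(15,3) = 15! / (3! * 12!) = 455.

455


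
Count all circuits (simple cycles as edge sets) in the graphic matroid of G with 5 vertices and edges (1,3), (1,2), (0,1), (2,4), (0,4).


A circuit in a graphic matroid = edge set of a simple cycle.
G has 5 vertices and 5 edges.
Enumerating all minimal edge subsets forming cycles...
Total circuits found: 1.

1


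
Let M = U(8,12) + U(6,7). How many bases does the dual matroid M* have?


(M1+M2)* = M1* + M2*.
M1* = U(4,12), bases: C(12,4) = 495.
M2* = U(1,7), bases: C(7,1) = 7.
|B(M*)| = 495 * 7 = 3465.

3465


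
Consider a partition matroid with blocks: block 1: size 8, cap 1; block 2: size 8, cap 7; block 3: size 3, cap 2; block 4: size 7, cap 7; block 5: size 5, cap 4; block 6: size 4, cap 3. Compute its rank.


Rank of a partition matroid = sum of min(|Si|, ci) for each block.
= min(8,1) + min(8,7) + min(3,2) + min(7,7) + min(5,4) + min(4,3)
= 1 + 7 + 2 + 7 + 4 + 3
= 24.

24


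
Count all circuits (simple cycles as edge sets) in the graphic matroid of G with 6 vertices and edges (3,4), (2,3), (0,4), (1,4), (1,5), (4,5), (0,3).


A circuit in a graphic matroid = edge set of a simple cycle.
G has 6 vertices and 7 edges.
Enumerating all minimal edge subsets forming cycles...
Total circuits found: 2.

2


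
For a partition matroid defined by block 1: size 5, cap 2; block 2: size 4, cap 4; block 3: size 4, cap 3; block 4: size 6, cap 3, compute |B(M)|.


A basis picks exactly ci elements from block i.
Number of bases = product of C(|Si|, ci).
= C(5,2) * C(4,4) * C(4,3) * C(6,3)
= 10 * 1 * 4 * 20
= 800.

800


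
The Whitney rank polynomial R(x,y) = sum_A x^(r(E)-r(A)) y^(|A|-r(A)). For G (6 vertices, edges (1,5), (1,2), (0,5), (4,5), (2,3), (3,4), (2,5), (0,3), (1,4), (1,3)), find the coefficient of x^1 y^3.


R(x,y) = sum over A in 2^E of x^(r(E)-r(A)) * y^(|A|-r(A)).
G has 6 vertices, 10 edges. r(E) = 5.
Enumerate all 2^10 = 1024 subsets.
Count subsets with r(E)-r(A)=1 and |A|-r(A)=3: 10.

10


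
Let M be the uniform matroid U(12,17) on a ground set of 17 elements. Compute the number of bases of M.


Bases of U(12,17) are all 12-element subsets of the 17-element ground set.
Number of bases = C(17,12).
(17 choose 12) = 6188.

6188


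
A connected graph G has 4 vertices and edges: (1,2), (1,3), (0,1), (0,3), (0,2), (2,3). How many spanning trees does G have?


By Kirchhoff's matrix tree theorem, the number of spanning trees equals
the determinant of any cofactor of the Laplacian matrix L.
G has 4 vertices and 6 edges.
Computing the (3 x 3) cofactor determinant gives 16.

16


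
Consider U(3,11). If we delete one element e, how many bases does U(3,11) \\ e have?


Deleting e from U(3,11) gives U(3,10) since n > r.
Bases of U(3,10) = C(10,3) = 10! / (3! * 7!) = 120.

120


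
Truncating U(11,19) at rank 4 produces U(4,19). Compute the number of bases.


Truncating U(11,19) to rank 4 gives U(4,19).
Bases of U(4,19) are all 4-element subsets of 19 elements.
Number of bases = C(19,4) = (19 * 18 * 17 * 16) / (1 * 2 * 3 * 4) = 3876.

3876


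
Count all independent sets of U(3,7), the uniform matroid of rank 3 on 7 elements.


Independent sets of U(3,7) are all subsets of size <= 3.
Count = (7 choose 0) + (7 choose 1) + (7 choose 2) + (7 choose 3)
     = 1 + 7 + 21 + 35
     = 64.

64


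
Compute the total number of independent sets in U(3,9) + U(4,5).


For a direct sum, |I(M1+M2)| = |I(M1)| * |I(M2)|.
|I(U(3,9))| = sum C(9,k) for k=0..3 = 130.
|I(U(4,5))| = sum C(5,k) for k=0..4 = 31.
Total = 130 * 31 = 4030.

4030


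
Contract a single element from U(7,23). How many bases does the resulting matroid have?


Contracting e from U(7,23) gives U(6,22).
Bases of U(6,22) = (22 choose 6) = 74613.

74613


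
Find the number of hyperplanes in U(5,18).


Hyperplanes of U(5,18) are flats of rank 4.
In a uniform matroid, these are exactly the (4)-element subsets.
Count = C(18,4) = (18 * 17 * 16 * 15) / (1 * 2 * 3 * 4) = 3060.

3060


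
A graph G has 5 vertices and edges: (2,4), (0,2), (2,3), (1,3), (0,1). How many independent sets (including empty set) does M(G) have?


An independent set in a graphic matroid is an acyclic edge subset.
G has 5 vertices and 5 edges.
Enumerate all 2^5 = 32 subsets, checking for acyclicity.
Total independent sets = 30.

30


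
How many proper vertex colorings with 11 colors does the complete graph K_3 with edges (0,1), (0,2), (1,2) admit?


P(K_3, k) = k(k-1)(k-2)...(k-2).
P(11) = (11) * (10) * (9) = 990.

990


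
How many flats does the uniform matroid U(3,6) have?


Flats of U(3,6): every subset of size < 3 is a flat, plus E itself.
Count = C(6,0) + C(6,1) + C(6,2) + 1
     = 1 + 6 + 15 + 1
     = 23.

23


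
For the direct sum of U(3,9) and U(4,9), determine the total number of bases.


Bases of a direct sum M1 + M2: |B| = |B(M1)| * |B(M2)|.
|B(U(3,9))| = C(9,3) = 84.
|B(U(4,9))| = C(9,4) = 126.
Total bases = 84 * 126 = 10584.

10584


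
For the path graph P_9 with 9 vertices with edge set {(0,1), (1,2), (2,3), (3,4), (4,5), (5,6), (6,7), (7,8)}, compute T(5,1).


A path on 9 vertices is a tree with 8 edges.
T(x,y) = x^(8) for any tree.
T(5,1) = 5^8 = 390625.

390625


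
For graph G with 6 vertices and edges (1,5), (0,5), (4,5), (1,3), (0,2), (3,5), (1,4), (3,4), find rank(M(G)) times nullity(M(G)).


r(M) = |V| - c = 6 - 1 = 5.
nullity = |E| - r(M) = 8 - 5 = 3.
Product = 5 * 3 = 15.

15


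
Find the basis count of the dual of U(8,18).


The dual of U(r,n) is U(n-r, n) = U(10,18).
Bases of U(10,18) are all (10)-element subsets.
|B(M*)| = C(18,10) = 43758.

43758


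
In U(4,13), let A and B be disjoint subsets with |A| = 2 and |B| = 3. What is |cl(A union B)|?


|A union B| = 2 + 3 = 5 (disjoint).
In U(4,13), cl(S) = S if |S| < 4, else cl(S) = E.
Since 5 >= 4, cl(A union B) = E.
|cl(A union B)| = 13.

13


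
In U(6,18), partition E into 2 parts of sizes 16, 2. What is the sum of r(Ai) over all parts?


r(Ai) = min(|Ai|, 6) for each part.
Sum = min(16,6) + min(2,6)
    = 6 + 2
    = 8.

8


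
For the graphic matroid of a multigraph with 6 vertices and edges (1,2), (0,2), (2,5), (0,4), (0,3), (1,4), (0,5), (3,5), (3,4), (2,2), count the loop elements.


In a graphic matroid, a loop is a self-loop edge (u,u) with rank 0.
Examining all 10 edges for self-loops...
Self-loops found: (2,2)
Number of loops = 1.

1


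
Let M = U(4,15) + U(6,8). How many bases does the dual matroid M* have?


(M1+M2)* = M1* + M2*.
M1* = U(11,15), bases: C(15,11) = 1365.
M2* = U(2,8), bases: C(8,2) = 28.
|B(M*)| = 1365 * 28 = 38220.

38220


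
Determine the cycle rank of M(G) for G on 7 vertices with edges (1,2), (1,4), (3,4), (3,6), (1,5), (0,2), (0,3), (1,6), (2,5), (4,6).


Cycle rank (nullity) = |E| - r(M) = |E| - (|V| - c).
|E| = 10, |V| = 7, c = 1.
Nullity = 10 - (7 - 1) = 10 - 6 = 4.

4


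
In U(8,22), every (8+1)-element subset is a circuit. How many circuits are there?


In U(8,22), circuits are the (9)-element subsets.
Any set of 9 elements is dependent, and removing any one element gives
an independent set of size 8, so it is a minimal dependent set.
Number of circuits = (22 choose 9) = 497420.

497420


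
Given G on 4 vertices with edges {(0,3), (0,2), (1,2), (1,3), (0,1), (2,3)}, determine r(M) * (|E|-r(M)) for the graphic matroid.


r(M) = |V| - c = 4 - 1 = 3.
nullity = |E| - r(M) = 6 - 3 = 3.
Product = 3 * 3 = 9.

9


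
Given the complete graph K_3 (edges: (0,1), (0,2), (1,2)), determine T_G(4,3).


T(K_3; x,y) = x^2 + x + y.
T(4,3) = 16 + 4 + 3 = 23.

23


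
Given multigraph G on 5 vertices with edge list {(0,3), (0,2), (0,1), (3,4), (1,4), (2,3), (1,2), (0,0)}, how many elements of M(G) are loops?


In a graphic matroid, a loop is a self-loop edge (u,u) with rank 0.
Examining all 8 edges for self-loops...
Self-loops found: (0,0)
Number of loops = 1.

1


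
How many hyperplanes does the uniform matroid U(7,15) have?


Hyperplanes of U(7,15) are flats of rank 6.
In a uniform matroid, these are exactly the (6)-element subsets.
Count = C(15,6) = 5005.

5005


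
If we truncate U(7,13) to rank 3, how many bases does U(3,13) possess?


Truncating U(7,13) to rank 3 gives U(3,13).
Bases of U(3,13) are all 3-element subsets of 13 elements.
Number of bases = C(13,3) = 13! / (3! * 10!) = 286.

286


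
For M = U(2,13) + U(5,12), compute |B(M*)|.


(M1+M2)* = M1* + M2*.
M1* = U(11,13), bases: C(13,11) = 78.
M2* = U(7,12), bases: C(12,7) = 792.
|B(M*)| = 78 * 792 = 61776.

61776


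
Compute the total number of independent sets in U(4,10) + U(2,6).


For a direct sum, |I(M1+M2)| = |I(M1)| * |I(M2)|.
|I(U(4,10))| = sum C(10,k) for k=0..4 = 386.
|I(U(2,6))| = sum C(6,k) for k=0..2 = 22.
Total = 386 * 22 = 8492.

8492


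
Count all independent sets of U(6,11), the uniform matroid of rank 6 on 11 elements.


Independent sets of U(6,11) are all subsets of size <= 6.
Count = C(11,0) + C(11,1) + C(11,2) + C(11,3) + C(11,4) + C(11,5) + C(11,6)
     = 1 + 11 + 55 + 165 + 330 + 462 + 462
     = 1486.

1486


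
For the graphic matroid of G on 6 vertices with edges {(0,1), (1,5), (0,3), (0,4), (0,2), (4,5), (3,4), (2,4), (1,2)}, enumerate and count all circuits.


A circuit in a graphic matroid = edge set of a simple cycle.
G has 6 vertices and 9 edges.
Enumerating all minimal edge subsets forming cycles...
Total circuits found: 12.

12


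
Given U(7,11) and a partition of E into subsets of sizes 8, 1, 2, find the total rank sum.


r(Ai) = min(|Ai|, 7) for each part.
Sum = min(8,7) + min(1,7) + min(2,7)
    = 7 + 1 + 2
    = 10.

10


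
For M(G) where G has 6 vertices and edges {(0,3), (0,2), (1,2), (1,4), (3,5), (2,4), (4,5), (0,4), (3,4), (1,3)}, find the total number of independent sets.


An independent set in a graphic matroid is an acyclic edge subset.
G has 6 vertices and 10 edges.
Enumerate all 2^10 = 1024 subsets, checking for acyclicity.
Total independent sets = 450.

450


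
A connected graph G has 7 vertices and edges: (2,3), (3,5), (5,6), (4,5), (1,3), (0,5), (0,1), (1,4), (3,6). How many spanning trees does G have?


By Kirchhoff's matrix tree theorem, the number of spanning trees equals
the determinant of any cofactor of the Laplacian matrix L.
G has 7 vertices and 9 edges.
Computing the (6 x 6) cofactor determinant gives 32.

32


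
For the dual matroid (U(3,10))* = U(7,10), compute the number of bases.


The dual of U(r,n) is U(n-r, n) = U(7,10).
Bases of U(7,10) are all (7)-element subsets.
|B(M*)| = C(10,7) = 120.

120


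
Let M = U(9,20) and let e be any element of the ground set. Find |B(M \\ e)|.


Deleting e from U(9,20) gives U(9,19) since n > r.
Bases of U(9,19) = (19 choose 9) = 92378.

92378


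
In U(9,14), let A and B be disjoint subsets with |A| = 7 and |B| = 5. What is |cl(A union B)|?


|A union B| = 7 + 5 = 12 (disjoint).
In U(9,14), cl(S) = S if |S| < 9, else cl(S) = E.
Since 12 >= 9, cl(A union B) = E.
|cl(A union B)| = 14.

14


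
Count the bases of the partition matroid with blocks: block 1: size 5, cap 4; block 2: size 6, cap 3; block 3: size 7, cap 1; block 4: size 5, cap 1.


A basis picks exactly ci elements from block i.
Number of bases = product of C(|Si|, ci).
= C(5,4) * C(6,3) * C(7,1) * C(5,1)
= 5 * 20 * 7 * 5
= 3500.

3500


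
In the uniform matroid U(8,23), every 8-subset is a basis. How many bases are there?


Bases of U(8,23) are all 8-element subsets of the 23-element ground set.
Number of bases = C(23,8).
C(23,8) = 490314.

490314


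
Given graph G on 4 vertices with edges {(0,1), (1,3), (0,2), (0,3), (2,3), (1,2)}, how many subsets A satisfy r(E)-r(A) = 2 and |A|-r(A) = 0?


R(x,y) = sum over A in 2^E of x^(r(E)-r(A)) * y^(|A|-r(A)).
G has 4 vertices, 6 edges. r(E) = 3.
Enumerate all 2^6 = 64 subsets.
Count subsets with r(E)-r(A)=2 and |A|-r(A)=0: 6.

6


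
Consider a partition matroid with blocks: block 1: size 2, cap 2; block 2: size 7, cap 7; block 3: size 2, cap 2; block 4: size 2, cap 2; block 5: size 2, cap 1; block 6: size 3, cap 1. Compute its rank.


Rank of a partition matroid = sum of min(|Si|, ci) for each block.
= min(2,2) + min(7,7) + min(2,2) + min(2,2) + min(2,1) + min(3,1)
= 2 + 7 + 2 + 2 + 1 + 1
= 15.

15


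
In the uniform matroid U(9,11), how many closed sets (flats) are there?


Flats of U(9,11): every subset of size < 9 is a flat, plus E itself.
Count = C(11,0) + C(11,1) + C(11,2) + C(11,3) + C(11,4) + C(11,5) + C(11,6) + C(11,7) + C(11,8) + 1
     = 1 + 11 + 55 + 165 + 330 + 462 + 462 + 330 + 165 + 1
     = 1982.

1982


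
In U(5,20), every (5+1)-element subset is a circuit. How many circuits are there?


In U(5,20), circuits are the (6)-element subsets.
Any set of 6 elements is dependent, and removing any one element gives
an independent set of size 5, so it is a minimal dependent set.
Number of circuits = C(20,6) = 38760.

38760


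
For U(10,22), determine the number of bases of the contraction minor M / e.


Contracting e from U(10,22) gives U(9,21).
Bases of U(9,21) = (21 choose 9) = 293930.

293930


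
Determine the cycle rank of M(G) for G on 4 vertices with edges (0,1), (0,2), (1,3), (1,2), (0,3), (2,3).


Cycle rank (nullity) = |E| - r(M) = |E| - (|V| - c).
|E| = 6, |V| = 4, c = 1.
Nullity = 6 - (4 - 1) = 6 - 3 = 3.

3


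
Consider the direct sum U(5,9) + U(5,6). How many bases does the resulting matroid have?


Bases of a direct sum M1 + M2: |B| = |B(M1)| * |B(M2)|.
|B(U(5,9))| = C(9,5) = 126.
|B(U(5,6))| = C(6,5) = 6.
Total bases = 126 * 6 = 756.

756


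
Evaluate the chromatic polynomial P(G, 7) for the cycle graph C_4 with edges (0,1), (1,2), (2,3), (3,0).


P(C_4, k) = (k-1)^4 + (-1)^4*(k-1).
P(7) = (6)^4 + 6
= 1296 + 6 = 1302.

1302


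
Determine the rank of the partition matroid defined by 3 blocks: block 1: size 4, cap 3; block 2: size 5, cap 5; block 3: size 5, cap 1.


Rank of a partition matroid = sum of min(|Si|, ci) for each block.
= min(4,3) + min(5,5) + min(5,1)
= 3 + 5 + 1
= 9.

9


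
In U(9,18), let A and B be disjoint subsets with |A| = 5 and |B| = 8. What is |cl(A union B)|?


|A union B| = 5 + 8 = 13 (disjoint).
In U(9,18), cl(S) = S if |S| < 9, else cl(S) = E.
Since 13 >= 9, cl(A union B) = E.
|cl(A union B)| = 18.

18


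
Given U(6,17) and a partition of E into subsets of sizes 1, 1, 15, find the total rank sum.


r(Ai) = min(|Ai|, 6) for each part.
Sum = min(1,6) + min(1,6) + min(15,6)
    = 1 + 1 + 6
    = 8.

8


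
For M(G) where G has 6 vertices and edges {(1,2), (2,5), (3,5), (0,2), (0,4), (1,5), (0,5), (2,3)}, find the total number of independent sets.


An independent set in a graphic matroid is an acyclic edge subset.
G has 6 vertices and 8 edges.
Enumerate all 2^8 = 256 subsets, checking for acyclicity.
Total independent sets = 162.

162


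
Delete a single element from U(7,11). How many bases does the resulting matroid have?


Deleting e from U(7,11) gives U(7,10) since n > r.
Bases of U(7,10) = (10 choose 7) = 120.

120


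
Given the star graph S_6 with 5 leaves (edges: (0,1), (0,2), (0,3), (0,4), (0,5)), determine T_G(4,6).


A star on 6 vertices is a tree with 5 edges.
T(x,y) = x^(5) for any tree.
T(4,6) = 4^5 = 1024.

1024


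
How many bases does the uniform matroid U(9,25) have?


Bases of U(9,25) are all 9-element subsets of the 25-element ground set.
Number of bases = C(25,9).
C(25,9) = 25! / (9! * 16!) = 2042975.

2042975


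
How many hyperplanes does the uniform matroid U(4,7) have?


Hyperplanes of U(4,7) are flats of rank 3.
In a uniform matroid, these are exactly the (3)-element subsets.
Count = C(7,3) = 7! / (3! * 4!) = 35.

35


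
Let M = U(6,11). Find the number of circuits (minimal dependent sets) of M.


In U(6,11), circuits are the (7)-element subsets.
Any set of 7 elements is dependent, and removing any one element gives
an independent set of size 6, so it is a minimal dependent set.
Number of circuits = C(11,7) = 11! / (7! * 4!) = 330.

330


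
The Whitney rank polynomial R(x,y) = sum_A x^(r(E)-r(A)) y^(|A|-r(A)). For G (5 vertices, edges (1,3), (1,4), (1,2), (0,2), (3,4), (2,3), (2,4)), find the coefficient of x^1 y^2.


R(x,y) = sum over A in 2^E of x^(r(E)-r(A)) * y^(|A|-r(A)).
G has 5 vertices, 7 edges. r(E) = 4.
Enumerate all 2^7 = 128 subsets.
Count subsets with r(E)-r(A)=1 and |A|-r(A)=2: 6.

6


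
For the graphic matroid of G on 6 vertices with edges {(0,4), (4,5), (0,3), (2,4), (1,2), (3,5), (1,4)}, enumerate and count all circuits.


A circuit in a graphic matroid = edge set of a simple cycle.
G has 6 vertices and 7 edges.
Enumerating all minimal edge subsets forming cycles...
Total circuits found: 2.

2


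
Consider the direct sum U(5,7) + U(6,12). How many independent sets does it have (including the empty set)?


For a direct sum, |I(M1+M2)| = |I(M1)| * |I(M2)|.
|I(U(5,7))| = sum C(7,k) for k=0..5 = 120.
|I(U(6,12))| = sum C(12,k) for k=0..6 = 2510.
Total = 120 * 2510 = 301200.

301200


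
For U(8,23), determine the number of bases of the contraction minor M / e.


Contracting e from U(8,23) gives U(7,22).
Bases of U(7,22) = C(22,7) = 22! / (7! * 15!) = 170544.

170544


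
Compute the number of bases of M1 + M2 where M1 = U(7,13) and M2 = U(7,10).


Bases of a direct sum M1 + M2: |B| = |B(M1)| * |B(M2)|.
|B(U(7,13))| = C(13,7) = 1716.
|B(U(7,10))| = C(10,7) = 120.
Total bases = 1716 * 120 = 205920.

205920


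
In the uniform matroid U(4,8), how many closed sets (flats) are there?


Flats of U(4,8): every subset of size < 4 is a flat, plus E itself.
Count = (8 choose 0) + (8 choose 1) + (8 choose 2) + (8 choose 3) + 1
     = 1 + 8 + 28 + 56 + 1
     = 94.

94


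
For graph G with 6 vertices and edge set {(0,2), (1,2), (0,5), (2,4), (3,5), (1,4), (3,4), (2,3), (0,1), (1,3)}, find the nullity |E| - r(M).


Cycle rank (nullity) = |E| - r(M) = |E| - (|V| - c).
|E| = 10, |V| = 6, c = 1.
Nullity = 10 - (6 - 1) = 10 - 5 = 5.

5


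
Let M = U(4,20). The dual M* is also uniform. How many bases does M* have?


The dual of U(r,n) is U(n-r, n) = U(16,20).
Bases of U(16,20) are all (16)-element subsets.
|B(M*)| = (20 choose 16) = 4845.

4845


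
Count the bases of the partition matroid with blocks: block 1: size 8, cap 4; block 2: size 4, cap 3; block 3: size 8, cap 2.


A basis picks exactly ci elements from block i.
Number of bases = product of C(|Si|, ci).
= C(8,4) * C(4,3) * C(8,2)
= 70 * 4 * 28
= 7840.

7840


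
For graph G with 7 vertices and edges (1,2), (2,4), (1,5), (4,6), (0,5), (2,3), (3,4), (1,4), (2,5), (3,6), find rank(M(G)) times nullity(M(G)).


r(M) = |V| - c = 7 - 1 = 6.
nullity = |E| - r(M) = 10 - 6 = 4.
Product = 6 * 4 = 24.

24


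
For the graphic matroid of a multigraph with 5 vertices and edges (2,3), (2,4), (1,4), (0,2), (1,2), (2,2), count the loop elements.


In a graphic matroid, a loop is a self-loop edge (u,u) with rank 0.
Examining all 6 edges for self-loops...
Self-loops found: (2,2)
Number of loops = 1.

1


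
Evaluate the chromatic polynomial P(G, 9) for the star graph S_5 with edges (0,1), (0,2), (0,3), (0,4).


P(tree, k) = k * (k-1)^(4) for any tree on 5 vertices.
P(9) = 9 * 8^4 = 9 * 4096 = 36864.

36864


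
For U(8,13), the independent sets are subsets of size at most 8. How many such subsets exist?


Independent sets of U(8,13) are all subsets of size <= 8.
Count = C(13,0) + C(13,1) + C(13,2) + C(13,3) + C(13,4) + C(13,5) + C(13,6) + C(13,7) + C(13,8)
     = 1 + 13 + 78 + 286 + 715 + 1287 + 1716 + 1716 + 1287
     = 7099.

7099


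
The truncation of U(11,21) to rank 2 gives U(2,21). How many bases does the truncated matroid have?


Truncating U(11,21) to rank 2 gives U(2,21).
Bases of U(2,21) are all 2-element subsets of 21 elements.
Number of bases = C(21,2) = (21 * 20) / (1 * 2) = 210.

210


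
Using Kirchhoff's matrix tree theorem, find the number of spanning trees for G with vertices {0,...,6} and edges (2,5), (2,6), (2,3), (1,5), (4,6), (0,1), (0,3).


By Kirchhoff's matrix tree theorem, the number of spanning trees equals
the determinant of any cofactor of the Laplacian matrix L.
G has 7 vertices and 7 edges.
Computing the (6 x 6) cofactor determinant gives 5.

5


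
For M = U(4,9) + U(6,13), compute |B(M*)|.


(M1+M2)* = M1* + M2*.
M1* = U(5,9), bases: C(9,5) = 126.
M2* = U(7,13), bases: C(13,7) = 1716.
|B(M*)| = 126 * 1716 = 216216.

216216


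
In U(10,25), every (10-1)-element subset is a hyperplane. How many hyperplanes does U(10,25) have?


Hyperplanes of U(10,25) are flats of rank 9.
In a uniform matroid, these are exactly the (9)-element subsets.
Count = (25 choose 9) = 2042975.

2042975


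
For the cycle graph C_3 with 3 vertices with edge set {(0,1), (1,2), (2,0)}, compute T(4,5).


T(C_3; x,y) = x + x^2 + ... + x^(2) + y.
T(4,5) = 4^1 + 4^2 + 5
= 4 + 16 + 5
= 25.

25


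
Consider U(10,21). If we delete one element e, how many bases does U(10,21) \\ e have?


Deleting e from U(10,21) gives U(10,20) since n > r.
Bases of U(10,20) = C(20,10) = 184756.

184756


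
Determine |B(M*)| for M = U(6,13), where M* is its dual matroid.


The dual of U(r,n) is U(n-r, n) = U(7,13).
Bases of U(7,13) are all (7)-element subsets.
|B(M*)| = C(13,7) = 13! / (7! * 6!) = 1716.

1716


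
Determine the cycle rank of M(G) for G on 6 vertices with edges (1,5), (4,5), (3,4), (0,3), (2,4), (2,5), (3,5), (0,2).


Cycle rank (nullity) = |E| - r(M) = |E| - (|V| - c).
|E| = 8, |V| = 6, c = 1.
Nullity = 8 - (6 - 1) = 8 - 5 = 3.

3


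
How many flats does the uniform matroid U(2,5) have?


Flats of U(2,5): every subset of size < 2 is a flat, plus E itself.
Count = (5 choose 0) + (5 choose 1) + 1
     = 1 + 5 + 1
     = 7.

7
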